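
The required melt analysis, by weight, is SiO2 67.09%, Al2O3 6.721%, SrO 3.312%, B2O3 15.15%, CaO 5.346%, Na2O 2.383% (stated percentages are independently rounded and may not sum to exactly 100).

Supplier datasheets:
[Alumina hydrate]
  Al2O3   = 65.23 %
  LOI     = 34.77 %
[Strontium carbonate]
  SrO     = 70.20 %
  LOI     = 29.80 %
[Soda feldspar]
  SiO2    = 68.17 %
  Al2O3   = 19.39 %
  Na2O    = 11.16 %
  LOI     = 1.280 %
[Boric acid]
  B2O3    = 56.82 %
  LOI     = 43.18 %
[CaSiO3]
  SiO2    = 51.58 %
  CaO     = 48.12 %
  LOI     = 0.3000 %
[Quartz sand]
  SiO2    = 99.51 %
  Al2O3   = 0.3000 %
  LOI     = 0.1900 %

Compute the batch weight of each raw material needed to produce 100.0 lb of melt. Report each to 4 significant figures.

Batch per 100.0 lb melt:
  Alumina hydrate: 3.740 lb
  Strontium carbonate: 4.718 lb
  Soda feldspar: 21.35 lb
  Boric acid: 26.66 lb
  CaSiO3: 11.11 lb
  Quartz sand: 47.03 lb
Total batch = 114.6 lb; LOI loss = 14.61 lb; yield = 87.25%

Values along the way are printed (rounded to 4 significant digits) alongside each step. The working math runs at full float precision end to end — a single rounding finalizes each reported value; all derived quantities, which include LOI, the yield, totals, glass mass, six oxide percentages, are re-derived in exact precision, as given in problem or answer, from the weighed amounts for 100.0 lb of glass.
Oxide-by-oxide targets in 100.0 lb melt:
  SiO2: 67.09% × 100.0 = 67.09 lb
  Al2O3: 6.721% × 100.0 = 6.721 lb
  SrO: 3.312% × 100.0 = 3.312 lb
  B2O3: 15.15% × 100.0 = 15.15 lb
  CaO: 5.346% × 100.0 = 5.346 lb
  Na2O: 2.383% × 100.0 = 2.383 lb
Verifying the oxide balance applying the batch weights above, per the basis as stated (oxide sums agree with the targets up to rounding of the answer):
  SiO2: 21.35·0.6817 + 11.11·0.5158 + 47.03·0.9951 = 67.08 lb (target 67.09 lb)
  Al2O3: 3.740·0.6523 + 21.35·0.1939 + 47.03·0.003000 = 6.720 lb (target 6.721 lb)
  SrO: 4.718·0.7020 = 3.312 lb (target 3.312 lb)
  B2O3: 26.66·0.5682 = 15.15 lb (target 15.15 lb)
  CaO: 11.11·0.4812 = 5.346 lb (target 5.346 lb)
  Na2O: 21.35·0.1116 = 2.383 lb (target 2.383 lb)
Glass mass check: Σ batch − LOI loss = 99.99 lb (targets for the oxides total 100.0 lb; with the basis standing at 100.0 lb — a pure rounding effect).
Whole-batch sum: Σ batch = 114.6 lb; LOI removed, Σ of batch·LOI: 14.61 lb; yield, glass over the total, = 87.25%.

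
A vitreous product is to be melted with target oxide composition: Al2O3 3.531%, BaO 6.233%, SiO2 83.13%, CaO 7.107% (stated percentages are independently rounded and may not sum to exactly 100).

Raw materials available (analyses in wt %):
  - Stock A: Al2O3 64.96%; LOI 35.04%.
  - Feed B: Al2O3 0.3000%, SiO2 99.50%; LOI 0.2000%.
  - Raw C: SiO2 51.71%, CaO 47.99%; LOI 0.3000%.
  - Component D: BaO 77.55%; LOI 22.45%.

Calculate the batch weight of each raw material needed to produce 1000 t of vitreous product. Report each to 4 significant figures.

Full float precision is carried throughout; intermediates appear, rounded to four significant digits, alongside each step; each reported figure sees exactly one rounding. Derived quantities, including net glass mass, LOI, the yield, four oxide percentages, totals, are rebuilt starting from the weights on 1000 t of glass in full precision exactly as printed in question or answer.
Oxide mass targets, per 1000 t vitreous product:
  Al2O3: 3.531% × 1000 = 35.31 t
  BaO: 6.233% × 1000 = 62.33 t
  SiO2: 83.13% × 1000 = 831.3 t
  CaO: 7.107% × 1000 = 71.07 t
Per-oxide balance check from the weights as reported, for the quoted basis mass (sums match the target masses net of answer rounding effects):
  Al2O3: 50.85·0.6496 + 758.5·0.003000 = 35.31 t (target 35.31 t)
  BaO: 80.37·0.7755 = 62.33 t (target 62.33 t)
  SiO2: 758.5·0.9950 + 148.1·0.5171 = 831.3 t (target 831.3 t)
  CaO: 148.1·0.4799 = 71.07 t (target 71.07 t)
Glass-mass sanity pass: total charge less LOI = 1000 t (the targets, summed, come to 1000 t; with the basis standing at 1000 t — gaps are rounding artifacts).
Batch total: Σ batch = 1038 t; ignition loss, Σ(batch × LOI) = 37.82 t; the yield ratio, glass ÷ batch: 96.36%.

Batch per 1000 t vitreous product:
  Stock A: 50.85 t
  Feed B: 758.5 t
  Raw C: 148.1 t
  Component D: 80.37 t
Total batch = 1038 t; LOI loss = 37.82 t; yield = 96.36%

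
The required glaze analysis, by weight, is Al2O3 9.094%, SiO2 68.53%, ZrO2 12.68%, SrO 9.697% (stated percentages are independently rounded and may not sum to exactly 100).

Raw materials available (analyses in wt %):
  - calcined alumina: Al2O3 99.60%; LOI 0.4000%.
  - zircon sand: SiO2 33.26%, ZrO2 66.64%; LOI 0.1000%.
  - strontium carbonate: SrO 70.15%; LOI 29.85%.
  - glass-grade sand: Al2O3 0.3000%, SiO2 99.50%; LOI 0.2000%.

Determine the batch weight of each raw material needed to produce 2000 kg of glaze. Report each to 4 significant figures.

All internal work holds full float precision all the way through; values along the way are shown rounded off to 4 significant figures within the worked lines — a single rounding yields every reported number. The derived quantities (the yield, four oxide percentages, the totals, net glass mass, LOI) are carried in full float precision from the batch weights at 2000 kg of glass as given in question or answer.
Target oxide masses per 2000 kg glaze:
  Al2O3: 9.094% × 2000 = 181.9 kg
  SiO2: 68.53% × 2000 = 1371 kg
  ZrO2: 12.68% × 2000 = 253.6 kg
  SrO: 9.697% × 2000 = 193.9 kg
Balance tally, oxide-wise, on the weights just shown, on the stated basis (delivered sums recover each target up to rounding of the answer):
  Al2O3: 178.8·0.9960 + 1250·0.003000 = 181.8 kg (target 181.9 kg)
  SiO2: 380.6·0.3326 + 1250·0.9950 = 1370 kg (target 1371 kg)
  ZrO2: 380.6·0.6664 = 253.6 kg (target 253.6 kg)
  SrO: 276.5·0.7015 = 194.0 kg (target 193.9 kg)
Mass balance on the glass: batch Σ − ignition loss = 2000 kg (oxide target masses add up to 2000 kg; the stated basis being 2000 kg — rounding explains the deltas).
Whole-batch sum: Σ batch = 2086 kg; loss to ignition Σ batch·LOI = 86.13 kg; yield = glass ÷ total batch = 95.87%.

Batch per 2000 kg glaze:
  calcined alumina: 178.8 kg
  zircon sand: 380.6 kg
  strontium carbonate: 276.5 kg
  glass-grade sand: 1250 kg
Total batch = 2086 kg; LOI loss = 86.13 kg; yield = 95.87%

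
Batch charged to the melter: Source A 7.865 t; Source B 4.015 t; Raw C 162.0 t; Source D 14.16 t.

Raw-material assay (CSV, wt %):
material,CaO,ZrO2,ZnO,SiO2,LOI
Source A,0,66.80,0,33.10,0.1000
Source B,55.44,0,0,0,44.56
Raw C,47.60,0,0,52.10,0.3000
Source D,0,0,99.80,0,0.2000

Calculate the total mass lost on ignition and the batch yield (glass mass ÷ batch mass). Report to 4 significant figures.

Working values are printed (rounded to 4 significant digits) when written out; each numeric step keeps exact precision at all times. Exactly one rounding goes into each reported number. All derived quantities, which include the yield, four oxide percentages, the totals, net glass mass, LOI, are computed in full float precision, as given in problem or answer, from the weighed amounts per 185.7 t of glass.
Ignition loss by material:
  Source A: 7.865 × 0.001000 = 0.007865 t
  Source B: 4.015 × 0.4456 = 1.789 t
  Raw C: 162.0 × 0.003000 = 0.4860 t
  Source D: 14.16 × 0.002000 = 0.02832 t
Total LOI = 2.311 t
Glass = batch − LOI = 188.0 − 2.311 = 185.7 t

LOI loss = 2.311 t; glass = 185.7 t; yield = 98.77%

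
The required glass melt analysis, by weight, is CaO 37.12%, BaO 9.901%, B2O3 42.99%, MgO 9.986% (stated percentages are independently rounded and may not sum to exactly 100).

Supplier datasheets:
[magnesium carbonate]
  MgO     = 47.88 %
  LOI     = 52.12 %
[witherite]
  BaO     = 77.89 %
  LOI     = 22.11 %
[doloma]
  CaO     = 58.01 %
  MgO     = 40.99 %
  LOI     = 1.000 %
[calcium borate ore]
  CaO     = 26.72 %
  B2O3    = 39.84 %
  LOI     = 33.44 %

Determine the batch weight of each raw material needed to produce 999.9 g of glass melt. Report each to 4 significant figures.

The whole derivation carries exact precision in all steps; values along the way are shown rounded off to 4 significant figures in the printout; each reported figure takes just one rounding; all derived quantities, including four oxide percentages, LOI, yield, glass mass, totals, are recomputed using the weight values per 999.9 g of glass at full float precision, as given in the question or the answer.
Target oxide masses per 999.9 g glass melt:
  CaO: 37.12% × 999.9 = 371.2 g
  BaO: 9.901% × 999.9 = 99.00 g
  B2O3: 42.99% × 999.9 = 429.9 g
  MgO: 9.986% × 999.9 = 99.85 g
Mass-balance tally per oxide working from each reported weight, relative to the basis at hand (summed amounts equal target values modulo rounding of the values):
  CaO: 142.8·0.5801 + 1079·0.2672 = 371.1 g (target 371.2 g)
  BaO: 127.1·0.7789 = 99.00 g (target 99.00 g)
  B2O3: 1079·0.3984 = 429.9 g (target 429.9 g)
  MgO: 86.25·0.4788 + 142.8·0.4099 = 99.83 g (target 99.85 g)
Glass-mass closure: net batch after ignition = 999.8 g (oxide target masses add up to 999.9 g; the stated basis being 999.9 g — gaps are rounding artifacts).
Whole-batch sum: Σ batch = 1435 g; the LOI term Σ batch·LOI equals 435.3 g; as yield: glass ÷ batch → 69.67%.

Batch per 999.9 g glass melt:
  magnesium carbonate: 86.25 g
  witherite: 127.1 g
  doloma: 142.8 g
  calcium borate ore: 1079 g
Total batch = 1435 g; LOI loss = 435.3 g; yield = 69.67%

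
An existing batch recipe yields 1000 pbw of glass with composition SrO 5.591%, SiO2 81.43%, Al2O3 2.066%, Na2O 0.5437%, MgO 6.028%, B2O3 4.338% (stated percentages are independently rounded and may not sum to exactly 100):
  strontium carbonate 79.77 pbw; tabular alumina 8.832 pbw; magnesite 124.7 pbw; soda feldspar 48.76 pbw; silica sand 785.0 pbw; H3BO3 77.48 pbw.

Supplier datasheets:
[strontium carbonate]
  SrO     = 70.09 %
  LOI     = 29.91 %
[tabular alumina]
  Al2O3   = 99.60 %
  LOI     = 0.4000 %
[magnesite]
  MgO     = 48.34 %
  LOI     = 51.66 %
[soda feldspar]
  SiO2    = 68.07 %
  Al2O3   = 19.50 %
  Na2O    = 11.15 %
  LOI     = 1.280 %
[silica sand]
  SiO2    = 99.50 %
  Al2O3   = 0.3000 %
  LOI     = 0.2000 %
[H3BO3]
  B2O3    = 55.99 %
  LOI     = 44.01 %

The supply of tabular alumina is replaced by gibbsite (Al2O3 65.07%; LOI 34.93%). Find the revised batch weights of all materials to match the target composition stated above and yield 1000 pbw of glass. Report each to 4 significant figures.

All internal work runs at exact precision in every operation — mid-chain values appear (rounded to 4 significant figures) within the worked lines; each reported number is rounded once only; the derived quantities are recomputed from the weighed amounts at 1000 pbw of glass at full precision (net glass mass, the totals, the yield, LOI, the six compositions), as quoted within question or answer.
Target masses of each oxide per 1000 pbw glass:
  SrO: 5.591% × 1000 = 55.91 pbw
  SiO2: 81.43% × 1000 = 814.3 pbw
  Al2O3: 2.066% × 1000 = 20.66 pbw
  Na2O: 0.5437% × 1000 = 5.437 pbw
  MgO: 6.028% × 1000 = 60.28 pbw
  B2O3: 4.338% × 1000 = 43.38 pbw
Sums-versus-targets review on the weights just shown, on the stated basis (sums match the target masses inside rounding margins):
  SrO: 79.77·0.7009 = 55.91 pbw (target 55.91 pbw)
  SiO2: 48.76·0.6807 + 785.0·0.9950 = 814.3 pbw (target 814.3 pbw)
  Al2O3: 13.52·0.6507 + 48.76·0.1950 + 785.0·0.003000 = 20.66 pbw (target 20.66 pbw)
  Na2O: 48.76·0.1115 = 5.437 pbw (target 5.437 pbw)
  MgO: 124.7·0.4834 = 60.28 pbw (target 60.28 pbw)
  B2O3: 77.48·0.5599 = 43.38 pbw (target 43.38 pbw)
Auditing the glass mass value: the batch minus its LOI: 999.9 pbw (oxide target masses add up to 1000 pbw; basis as stated: 1000 pbw — differing by rounding only).
Batch grand total — Σ batch = 1129 pbw; ignition loss, Σ(batch × LOI) = 129.3 pbw; yield, glass over the total, = 88.55%.

Revised batch per 1000 pbw glass:
  strontium carbonate: 79.77 pbw
  gibbsite: 13.52 pbw
  magnesite: 124.7 pbw
  soda feldspar: 48.76 pbw
  silica sand: 785.0 pbw
  H3BO3: 77.48 pbw
Total batch = 1129 pbw; LOI loss = 129.3 pbw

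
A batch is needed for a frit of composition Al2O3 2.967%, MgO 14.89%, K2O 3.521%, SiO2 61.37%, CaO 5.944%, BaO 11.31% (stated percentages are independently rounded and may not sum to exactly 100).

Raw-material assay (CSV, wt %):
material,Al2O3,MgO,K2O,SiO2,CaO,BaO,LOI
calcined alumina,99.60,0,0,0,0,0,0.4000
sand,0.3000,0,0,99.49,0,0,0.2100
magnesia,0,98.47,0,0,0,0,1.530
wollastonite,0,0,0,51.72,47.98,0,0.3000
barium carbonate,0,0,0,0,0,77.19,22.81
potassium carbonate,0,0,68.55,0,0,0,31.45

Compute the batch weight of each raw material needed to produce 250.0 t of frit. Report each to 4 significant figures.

Batch per 250.0 t frit:
  calcined alumina: 7.031 t
  sand: 138.1 t
  magnesia: 37.80 t
  wollastonite: 30.97 t
  barium carbonate: 36.63 t
  potassium carbonate: 12.84 t
Total batch = 263.4 t; LOI loss = 13.38 t; yield = 94.92%

Each numeric step runs at full precision all the way through. Working values are printed with 4-significant-digit rounding as written; every reported result is rounded just once; all derived quantities, which include yield, ignition loss, net glass mass, the six compositions, totals, are carried at full float precision, precisely as stated by the question or the answer, from the batch weights for 250.0 t of glass.
Oxide mass targets, per 250.0 t frit:
  Al2O3: 2.967% × 250.0 = 7.418 t
  MgO: 14.89% × 250.0 = 37.22 t
  K2O: 3.521% × 250.0 = 8.802 t
  SiO2: 61.37% × 250.0 = 153.4 t
  CaO: 5.944% × 250.0 = 14.86 t
  BaO: 11.31% × 250.0 = 28.28 t
Mass-balance tally per oxide applying the batch weights above, against the basis in use (target by target, the sums agree within answer rounding):
  Al2O3: 7.031·0.9960 + 138.1·0.003000 = 7.417 t (target 7.418 t)
  MgO: 37.80·0.9847 = 37.22 t (target 37.22 t)
  K2O: 12.84·0.6855 = 8.802 t (target 8.802 t)
  SiO2: 138.1·0.9949 + 30.97·0.5172 = 153.4 t (target 153.4 t)
  CaO: 30.97·0.4798 = 14.86 t (target 14.86 t)
  BaO: 36.63·0.7719 = 28.27 t (target 28.28 t)
Consistency of the glass mass: the batch minus its LOI: 250.0 t (the targets, summed, come to 250.0 t; against the stated basis, 250.0 t — differing by rounding only).
Whole-batch sum: Σ batch = 263.4 t; LOI loss = Σ batch·LOI = 13.38 t; the yield ratio, glass ÷ batch: 94.92%.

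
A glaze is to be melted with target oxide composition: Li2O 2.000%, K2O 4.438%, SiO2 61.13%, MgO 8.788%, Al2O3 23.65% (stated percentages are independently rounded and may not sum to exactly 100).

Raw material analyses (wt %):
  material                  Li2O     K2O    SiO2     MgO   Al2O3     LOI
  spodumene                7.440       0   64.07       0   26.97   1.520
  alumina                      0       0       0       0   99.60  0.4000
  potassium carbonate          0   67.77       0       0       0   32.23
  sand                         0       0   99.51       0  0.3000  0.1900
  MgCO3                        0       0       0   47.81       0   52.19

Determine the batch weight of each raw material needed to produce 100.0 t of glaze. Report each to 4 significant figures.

Batch per 100.0 t glaze:
  spodumene: 26.88 t
  alumina: 16.33 t
  potassium carbonate: 6.549 t
  sand: 44.12 t
  MgCO3: 18.38 t
Total batch = 112.3 t; LOI loss = 12.26 t; yield = 89.08%

Working values appear (rounded to 4 significant digits) in the printout. The working math maintains exact precision from first step to last. Exactly one rounding lands on each reported number — derived quantities are rebuilt from the batch weights at 100.0 t of glass at full precision (yield, LOI, net glass mass, five oxide percentages, totals) as they appear in question or answer.
Target oxide masses per 100.0 t glaze:
  Li2O: 2.000% × 100.0 = 2.000 t
  K2O: 4.438% × 100.0 = 4.438 t
  SiO2: 61.13% × 100.0 = 61.13 t
  MgO: 8.788% × 100.0 = 8.788 t
  Al2O3: 23.65% × 100.0 = 23.65 t
A balance pass over the oxides, applying the batch weights above, per the basis as stated (oxide sums agree with the targets inside rounding margins):
  Li2O: 26.88·0.07440 = 2.000 t (target 2.000 t)
  K2O: 6.549·0.6777 = 4.438 t (target 4.438 t)
  SiO2: 26.88·0.6407 + 44.12·0.9951 = 61.13 t (target 61.13 t)
  MgO: 18.38·0.4781 = 8.787 t (target 8.788 t)
  Al2O3: 26.88·0.2697 + 16.33·0.9960 + 44.12·0.003000 = 23.65 t (target 23.65 t)
Auditing the glass mass value: whole batch net of LOI = 100.0 t (targets for the oxides total 100.0 t; against the stated basis, 100.0 t — differing by rounding only).
Batch total: Σ batch = 112.3 t; LOI removed, Σ of batch·LOI: 12.26 t; glass ÷ batch gives a yield of 89.08%.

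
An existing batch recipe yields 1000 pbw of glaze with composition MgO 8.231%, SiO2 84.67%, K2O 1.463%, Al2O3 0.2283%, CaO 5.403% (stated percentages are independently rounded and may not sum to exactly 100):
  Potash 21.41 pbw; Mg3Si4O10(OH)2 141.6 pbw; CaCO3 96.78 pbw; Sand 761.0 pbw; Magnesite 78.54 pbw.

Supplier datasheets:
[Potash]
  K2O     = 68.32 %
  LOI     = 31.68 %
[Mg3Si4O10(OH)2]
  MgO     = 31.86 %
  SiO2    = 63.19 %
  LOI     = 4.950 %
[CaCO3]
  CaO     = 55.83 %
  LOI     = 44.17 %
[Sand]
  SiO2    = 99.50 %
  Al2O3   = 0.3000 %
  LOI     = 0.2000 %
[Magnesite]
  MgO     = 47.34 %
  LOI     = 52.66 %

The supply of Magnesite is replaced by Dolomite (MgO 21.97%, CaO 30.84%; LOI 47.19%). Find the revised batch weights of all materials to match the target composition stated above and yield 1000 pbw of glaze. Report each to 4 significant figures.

The intermediate values are shown rounded to 4 significant digits as written — the working math keeps full precision throughout; every reported result carries a single rounding. All derived quantities, including five oxide percentages, yield, glass mass, totals, LOI, are computed from the batch weights at 1000 pbw of glass at exact precision, as written in question or answer.
Oxide mass targets, per 1000 pbw glaze:
  MgO: 8.231% × 1000 = 82.31 pbw
  SiO2: 84.67% × 1000 = 846.7 pbw
  K2O: 1.463% × 1000 = 14.63 pbw
  Al2O3: 0.2283% × 1000 = 2.283 pbw
  CaO: 5.403% × 1000 = 54.03 pbw
Verifying the oxide balance using the reported weights, relative to the basis at hand (every target is met by its sum modulo rounding of the values):
  MgO: 141.6·0.3186 + 169.2·0.2197 = 82.29 pbw (target 82.31 pbw)
  SiO2: 141.6·0.6319 + 761.0·0.9950 = 846.7 pbw (target 846.7 pbw)
  K2O: 21.41·0.6832 = 14.63 pbw (target 14.63 pbw)
  Al2O3: 761.0·0.003000 = 2.283 pbw (target 2.283 pbw)
  CaO: 3.289·0.5583 + 169.2·0.3084 = 54.02 pbw (target 54.03 pbw)
Auditing the glass mass value: whole batch net of LOI = 999.9 pbw (the Σ of target masses is 1000 pbw; against the stated basis, 1000 pbw — a pure rounding effect).
Whole-batch sum: Σ batch = 1096 pbw; LOI removed, Σ of batch·LOI: 96.61 pbw; the yield ratio, glass ÷ batch: 91.19%.

Revised batch per 1000 pbw glaze:
  Potash: 21.41 pbw
  Mg3Si4O10(OH)2: 141.6 pbw
  CaCO3: 3.289 pbw
  Sand: 761.0 pbw
  Dolomite: 169.2 pbw
Total batch = 1096 pbw; LOI loss = 96.61 pbw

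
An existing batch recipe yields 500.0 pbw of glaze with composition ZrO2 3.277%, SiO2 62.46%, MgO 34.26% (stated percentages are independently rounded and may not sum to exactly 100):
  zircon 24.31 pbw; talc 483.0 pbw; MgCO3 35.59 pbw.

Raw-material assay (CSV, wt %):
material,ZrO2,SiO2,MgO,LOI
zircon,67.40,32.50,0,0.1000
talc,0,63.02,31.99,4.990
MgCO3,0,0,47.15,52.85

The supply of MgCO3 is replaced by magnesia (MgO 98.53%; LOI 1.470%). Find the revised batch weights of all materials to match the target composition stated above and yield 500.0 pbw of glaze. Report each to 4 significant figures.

Revised batch per 500.0 pbw glaze:
  zircon: 24.31 pbw
  talc: 483.0 pbw
  magnesia: 17.03 pbw
Total batch = 524.3 pbw; LOI loss = 24.38 pbw

Intermediates are displayed (rounded to 4 significant digits) in the working. Each numeric step holds exact precision through the solve. Each reported result takes a single rounding; derived quantities (totals, ignition loss, yield, glass mass, three oxide percentages) are re-derived in full float precision from the weighed amounts per 500.0 pbw of glass precisely as stated by question or answer.
Target oxide masses per 500.0 pbw glaze:
  ZrO2: 3.277% × 500.0 = 16.39 pbw
  SiO2: 62.46% × 500.0 = 312.3 pbw
  MgO: 34.26% × 500.0 = 171.3 pbw
Verifying the oxide balance working from each reported weight, at the basis given (target by target, the sums agree within answer rounding):
  ZrO2: 24.31·0.6740 = 16.38 pbw (target 16.39 pbw)
  SiO2: 24.31·0.3250 + 483.0·0.6302 = 312.3 pbw (target 312.3 pbw)
  MgO: 483.0·0.3199 + 17.03·0.9853 = 171.3 pbw (target 171.3 pbw)
Glass-mass bookkeeping: whole batch net of LOI = 500.0 pbw (the targets, summed, come to 500.0 pbw; with the basis standing at 500.0 pbw — a pure rounding effect).
Adding the batch up: Σ batch = 524.3 pbw; Σ batch·LOI gives LOI loss = 24.38 pbw; yield: glass divided by total = 95.35%.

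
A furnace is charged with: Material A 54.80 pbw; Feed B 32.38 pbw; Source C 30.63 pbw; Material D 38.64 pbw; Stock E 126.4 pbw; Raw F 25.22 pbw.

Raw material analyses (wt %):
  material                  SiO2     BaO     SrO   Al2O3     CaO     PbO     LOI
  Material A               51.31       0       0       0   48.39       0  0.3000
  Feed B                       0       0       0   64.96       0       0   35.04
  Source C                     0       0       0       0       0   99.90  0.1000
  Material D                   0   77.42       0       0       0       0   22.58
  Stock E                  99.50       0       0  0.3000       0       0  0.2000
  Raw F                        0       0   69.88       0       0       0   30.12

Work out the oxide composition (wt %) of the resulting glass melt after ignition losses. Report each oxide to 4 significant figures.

The working math maintains full precision in all steps; intermediates are displayed (rounded to 4 significant digits) at each printed step. Exactly one rounding goes into every reported figure. All derived quantities (yield, net glass mass, the six compositions, ignition loss, the totals) are carried in full float precision from the batch weights for 280.0 pbw of glass exactly as printed in question or answer.
Mass of each oxide from the mix:
  SiO2: 54.80·0.5131 + 126.4·0.9950 = 153.9 pbw
  BaO: 38.64·0.7742 = 29.92 pbw
  SrO: 25.22·0.6988 = 17.62 pbw
  Al2O3: 32.38·0.6496 + 126.4·0.003000 = 21.41 pbw
  CaO: 54.80·0.4839 = 26.52 pbw
  PbO: 30.63·0.9990 = 30.60 pbw
LOI: 54.80·0.003000 + 32.38·0.3504 + 30.63·0.001000 + 38.64·0.2258 + 126.4·0.002000 + 25.22·0.3012 = 28.11 pbw
Glass = total batch minus LOI = 308.1 − 28.11 = 280.0 pbw (matching Σ of the oxides)
wt %: oxide over glass, times 100

Glass mass = 280.0 pbw (batch 308.1 − LOI 28.11).
Composition: SiO2 54.97%, BaO 10.69%, SrO 6.295%, Al2O3 7.649%, CaO 9.472%, PbO 10.93%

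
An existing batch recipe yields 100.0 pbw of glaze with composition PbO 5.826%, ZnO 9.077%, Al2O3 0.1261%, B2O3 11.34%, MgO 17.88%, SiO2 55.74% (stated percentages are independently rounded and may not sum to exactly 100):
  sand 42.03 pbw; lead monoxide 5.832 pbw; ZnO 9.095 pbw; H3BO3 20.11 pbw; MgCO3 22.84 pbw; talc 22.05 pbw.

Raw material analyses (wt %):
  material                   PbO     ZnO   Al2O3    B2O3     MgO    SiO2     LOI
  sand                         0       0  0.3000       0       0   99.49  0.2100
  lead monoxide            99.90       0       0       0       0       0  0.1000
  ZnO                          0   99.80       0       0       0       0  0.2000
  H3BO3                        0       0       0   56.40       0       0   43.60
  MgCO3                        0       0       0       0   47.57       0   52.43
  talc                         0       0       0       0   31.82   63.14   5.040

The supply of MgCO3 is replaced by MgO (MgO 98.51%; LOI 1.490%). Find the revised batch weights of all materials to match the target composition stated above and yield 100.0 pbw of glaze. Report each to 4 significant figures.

Revised batch per 100.0 pbw glaze:
  sand: 42.03 pbw
  lead monoxide: 5.832 pbw
  ZnO: 9.095 pbw
  H3BO3: 20.11 pbw
  MgO: 11.03 pbw
  talc: 22.05 pbw
Total batch = 110.1 pbw; LOI loss = 10.16 pbw

The intermediate values are displayed (rounded to four significant figures) on the page. The whole derivation holds exact precision through the solve — each reported figure takes just one rounding — the derived quantities (yield, glass mass, ignition loss, totals, the six compositions) are rebuilt at full float precision from the weighed amounts at 100.0 pbw of glass, as quoted within problem or answer.
Oxide mass targets, per 100.0 pbw glaze:
  PbO: 5.826% × 100.0 = 5.826 pbw
  ZnO: 9.077% × 100.0 = 9.077 pbw
  Al2O3: 0.1261% × 100.0 = 0.1261 pbw
  B2O3: 11.34% × 100.0 = 11.34 pbw
  MgO: 17.88% × 100.0 = 17.88 pbw
  SiO2: 55.74% × 100.0 = 55.74 pbw
Per-oxide balance check using the reported weights, under the basis named above (delivered sums recover each target net of answer rounding effects):
  PbO: 5.832·0.9990 = 5.826 pbw (target 5.826 pbw)
  ZnO: 9.095·0.9980 = 9.077 pbw (target 9.077 pbw)
  Al2O3: 42.03·0.003000 = 0.1261 pbw (target 0.1261 pbw)
  B2O3: 20.11·0.5640 = 11.34 pbw (target 11.34 pbw)
  MgO: 11.03·0.9851 + 22.05·0.3182 = 17.88 pbw (target 17.88 pbw)
  SiO2: 42.03·0.9949 + 22.05·0.6314 = 55.74 pbw (target 55.74 pbw)
Glass-mass sanity pass: total charge less LOI = 99.99 pbw (summing oxide targets gives 99.99 pbw; against the stated basis, 100.0 pbw — gaps are rounding artifacts).
Total batch = Σ batch = 110.1 pbw; LOI removed, Σ of batch·LOI: 10.16 pbw; yield: glass divided by total = 90.78%.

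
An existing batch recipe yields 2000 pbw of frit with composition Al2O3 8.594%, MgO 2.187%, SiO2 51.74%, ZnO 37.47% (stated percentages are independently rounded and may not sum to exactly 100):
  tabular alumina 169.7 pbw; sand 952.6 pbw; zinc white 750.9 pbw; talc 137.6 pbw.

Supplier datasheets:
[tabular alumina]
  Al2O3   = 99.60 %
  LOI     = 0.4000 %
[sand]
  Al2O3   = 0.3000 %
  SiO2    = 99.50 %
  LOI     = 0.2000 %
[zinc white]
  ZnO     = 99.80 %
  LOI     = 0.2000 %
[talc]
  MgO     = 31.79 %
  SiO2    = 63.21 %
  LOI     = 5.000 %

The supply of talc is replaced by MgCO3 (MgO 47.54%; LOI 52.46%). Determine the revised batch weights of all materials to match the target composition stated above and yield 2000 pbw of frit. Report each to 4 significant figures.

In-progress results appear rounded to four significant digits on the page — all internal work runs at full float precision at all times; every reported value sees exactly one rounding. Derived quantities (the four compositions, net glass mass, the yield, totals, LOI) are re-derived using the weight values per 2000 pbw of glass in full precision as given in the question or the answer.
Oxide-by-oxide targets in 2000 pbw frit:
  Al2O3: 8.594% × 2000 = 171.9 pbw
  MgO: 2.187% × 2000 = 43.74 pbw
  SiO2: 51.74% × 2000 = 1035 pbw
  ZnO: 37.47% × 2000 = 749.4 pbw
Sums-versus-targets review per the reported batch figures, relative to the basis at hand (sum by sum, the targets are met within answer rounding):
  Al2O3: 169.4·0.9960 + 1040·0.003000 = 171.8 pbw (target 171.9 pbw)
  MgO: 92.01·0.4754 = 43.74 pbw (target 43.74 pbw)
  SiO2: 1040·0.9950 = 1035 pbw (target 1035 pbw)
  ZnO: 750.9·0.9980 = 749.4 pbw (target 749.4 pbw)
Glass-mass sanity pass: batch total minus LOI = 2000 pbw (the targets, summed, come to 2000 pbw; the stated basis being 2000 pbw — any gap is answer rounding).
Batch total: Σ batch = 2052 pbw; ignition loss, Σ(batch × LOI) = 52.53 pbw; as yield: glass ÷ batch → 97.44%.

Revised batch per 2000 pbw frit:
  tabular alumina: 169.4 pbw
  sand: 1040 pbw
  zinc white: 750.9 pbw
  MgCO3: 92.01 pbw
Total batch = 2052 pbw; LOI loss = 52.53 pbw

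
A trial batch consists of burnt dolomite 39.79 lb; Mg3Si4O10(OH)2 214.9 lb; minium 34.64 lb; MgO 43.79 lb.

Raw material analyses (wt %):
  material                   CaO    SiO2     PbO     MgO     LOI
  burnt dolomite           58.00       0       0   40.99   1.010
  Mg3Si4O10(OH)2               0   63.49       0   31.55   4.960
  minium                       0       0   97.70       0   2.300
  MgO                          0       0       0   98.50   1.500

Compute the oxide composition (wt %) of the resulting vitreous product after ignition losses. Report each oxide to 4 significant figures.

Working values are shown rounded to 4 significant figures — each numeric step keeps exact precision end to end — every reported number takes a single rounding — derived quantities are carried using the weight values at 320.6 lb of glass in full float precision (yield, LOI, the four compositions, glass mass, totals) as set out in the problem or answer text.
Oxide masses out of the charge:
  CaO: 39.79·0.5800 = 23.08 lb
  SiO2: 214.9·0.6349 = 136.4 lb
  PbO: 34.64·0.9770 = 33.84 lb
  MgO: 39.79·0.4099 + 214.9·0.3155 + 43.79·0.9850 = 127.2 lb
LOI: 39.79·0.01010 + 214.9·0.04960 + 34.64·0.02300 + 43.79·0.01500 = 12.51 lb
Glass mass = batch − LOI = 333.1 − 12.51 = 320.6 lb (= Σ oxide masses)
oxide / glass × 100 gives the wt %

Glass mass = 320.6 lb (batch 333.1 − LOI 12.51).
Composition: CaO 7.198%, SiO2 42.56%, PbO 10.56%, MgO 39.69%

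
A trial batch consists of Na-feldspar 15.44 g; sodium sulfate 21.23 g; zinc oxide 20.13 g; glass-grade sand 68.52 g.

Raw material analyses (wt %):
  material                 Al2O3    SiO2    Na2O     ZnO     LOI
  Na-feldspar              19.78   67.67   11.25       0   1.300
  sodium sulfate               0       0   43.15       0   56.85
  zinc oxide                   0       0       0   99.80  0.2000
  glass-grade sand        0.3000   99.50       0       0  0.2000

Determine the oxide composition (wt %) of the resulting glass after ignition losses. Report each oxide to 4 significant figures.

Glass mass = 112.9 g (batch 125.3 − LOI 12.45).
Composition: Al2O3 2.888%, SiO2 69.66%, Na2O 9.655%, ZnO 17.80%

Working values appear, rounded to four significant digits, when written out — all internal work holds exact precision at all times. A single rounding produces every reported value — the derived quantities (the yield, the four compositions, LOI, net glass mass, the totals) are recomputed at full precision using the weight values for 112.9 g of glass as set out in the question or the answer.
What the batch supplies per oxide:
  Al2O3: 15.44·0.1978 + 68.52·0.003000 = 3.260 g
  SiO2: 15.44·0.6767 + 68.52·0.9950 = 78.63 g
  Na2O: 15.44·0.1125 + 21.23·0.4315 = 10.90 g
  ZnO: 20.13·0.9980 = 20.09 g
LOI: 15.44·0.01300 + 21.23·0.5685 + 20.13·0.002000 + 68.52·0.002000 = 12.45 g
Glass = total batch minus LOI = 125.3 − 12.45 = 112.9 g (= the summed oxide contributions)
wt % = oxide mass / glass mass × 100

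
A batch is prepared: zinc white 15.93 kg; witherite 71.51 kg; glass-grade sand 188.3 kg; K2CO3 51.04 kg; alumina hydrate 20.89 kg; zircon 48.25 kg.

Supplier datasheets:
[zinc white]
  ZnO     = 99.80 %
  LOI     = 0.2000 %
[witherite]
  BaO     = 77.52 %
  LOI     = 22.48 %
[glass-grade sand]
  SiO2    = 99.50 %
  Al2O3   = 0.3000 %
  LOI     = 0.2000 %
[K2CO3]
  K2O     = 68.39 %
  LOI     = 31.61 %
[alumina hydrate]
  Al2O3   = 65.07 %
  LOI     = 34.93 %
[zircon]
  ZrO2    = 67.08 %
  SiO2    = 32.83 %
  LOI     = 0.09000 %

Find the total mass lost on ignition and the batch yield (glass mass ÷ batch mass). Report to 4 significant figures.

LOI loss = 39.96 kg; glass = 356.0 kg; yield = 89.91%

Working values are shown, rounded to 4 significant figures, between the steps — all arithmetic holds exact precision throughout — every reported figure is rounded once only — all derived quantities are carried in full precision (six oxide percentages, totals, the yield, glass mass, ignition loss) from the weighed amounts on 356.0 kg of glass, as written in the problem or answer text.
Loss on ignition, line by line:
  zinc white: 15.93 × 0.002000 = 0.03186 kg
  witherite: 71.51 × 0.2248 = 16.08 kg
  glass-grade sand: 188.3 × 0.002000 = 0.3766 kg
  K2CO3: 51.04 × 0.3161 = 16.13 kg
  alumina hydrate: 20.89 × 0.3493 = 7.297 kg
  zircon: 48.25 × 9.000e-04 = 0.04342 kg
Total LOI = 39.96 kg
Glass = batch − LOI = 395.9 − 39.96 = 356.0 kg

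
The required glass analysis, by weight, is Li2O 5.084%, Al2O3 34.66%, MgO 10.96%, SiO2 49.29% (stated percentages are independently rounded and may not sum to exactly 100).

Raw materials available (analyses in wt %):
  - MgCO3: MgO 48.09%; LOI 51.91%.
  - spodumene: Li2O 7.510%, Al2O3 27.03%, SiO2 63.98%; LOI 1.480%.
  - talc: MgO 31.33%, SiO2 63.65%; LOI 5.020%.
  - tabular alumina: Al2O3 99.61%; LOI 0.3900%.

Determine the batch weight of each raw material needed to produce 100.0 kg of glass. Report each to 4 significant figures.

All arithmetic runs at exact precision throughout. Values along the way are printed, rounded to 4 significant digits, in the working. Each reported number is rounded exactly once; the derived quantities are computed at exact precision (net glass mass, the totals, the four compositions, the yield, ignition loss) from the weighed amounts on 100.0 kg of glass exactly as shown in the problem or the answer.
Oxide mass targets, per 100.0 kg glass:
  Li2O: 5.084% × 100.0 = 5.084 kg
  Al2O3: 34.66% × 100.0 = 34.66 kg
  MgO: 10.96% × 100.0 = 10.96 kg
  SiO2: 49.29% × 100.0 = 49.29 kg
Verifying the oxide balance working from each reported weight, on the stated basis (oxide sums agree with the targets within answer rounding):
  Li2O: 67.70·0.07510 = 5.084 kg (target 5.084 kg)
  Al2O3: 67.70·0.2703 + 16.43·0.9961 = 34.67 kg (target 34.66 kg)
  MgO: 16.67·0.4809 + 9.392·0.3133 = 10.96 kg (target 10.96 kg)
  SiO2: 67.70·0.6398 + 9.392·0.6365 = 49.29 kg (target 49.29 kg)
Consistency of the glass mass: total batch − LOI = 100.0 kg (the Σ of target masses is 99.99 kg; basis as stated: 100.0 kg — a pure rounding effect).
Batch grand total — Σ batch = 110.2 kg; loss to ignition Σ batch·LOI = 10.19 kg; yield: glass divided by total = 90.75%.

Batch per 100.0 kg glass:
  MgCO3: 16.67 kg
  spodumene: 67.70 kg
  talc: 9.392 kg
  tabular alumina: 16.43 kg
Total batch = 110.2 kg; LOI loss = 10.19 kg; yield = 90.75%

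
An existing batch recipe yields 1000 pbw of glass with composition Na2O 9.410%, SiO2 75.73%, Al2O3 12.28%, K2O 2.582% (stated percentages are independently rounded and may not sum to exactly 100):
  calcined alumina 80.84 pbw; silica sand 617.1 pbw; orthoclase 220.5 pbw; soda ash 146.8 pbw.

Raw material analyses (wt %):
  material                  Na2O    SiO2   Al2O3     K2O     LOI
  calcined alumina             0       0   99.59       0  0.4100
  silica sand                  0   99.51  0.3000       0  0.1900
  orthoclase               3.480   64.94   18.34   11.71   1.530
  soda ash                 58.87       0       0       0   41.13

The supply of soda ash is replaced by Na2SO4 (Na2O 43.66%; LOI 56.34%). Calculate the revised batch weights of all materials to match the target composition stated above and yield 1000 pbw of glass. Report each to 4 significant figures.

Revised batch per 1000 pbw glass:
  calcined alumina: 80.84 pbw
  silica sand: 617.1 pbw
  orthoclase: 220.5 pbw
  Na2SO4: 198.0 pbw
Total batch = 1116 pbw; LOI loss = 116.4 pbw

Intermediates appear, with 4-significant-digit rounding, on the page — exact precision is kept in all steps — each reported number takes a single rounding — all derived quantities (glass mass, the yield, ignition loss, the four compositions, totals) are re-derived using the weight values for 1000 pbw of glass in full float precision as quoted within the problem or answer text.
The oxide mass targets at 1000 pbw glass:
  Na2O: 9.410% × 1000 = 94.10 pbw
  SiO2: 75.73% × 1000 = 757.3 pbw
  Al2O3: 12.28% × 1000 = 122.8 pbw
  K2O: 2.582% × 1000 = 25.82 pbw
Mass-balance tally per oxide working from each reported weight, for the quoted basis mass (oxide sums agree with the targets inside rounding margins):
  Na2O: 220.5·0.03480 + 198.0·0.4366 = 94.12 pbw (target 94.10 pbw)
  SiO2: 617.1·0.9951 + 220.5·0.6494 = 757.3 pbw (target 757.3 pbw)
  Al2O3: 80.84·0.9959 + 617.1·0.003000 + 220.5·0.1834 = 122.8 pbw (target 122.8 pbw)
  K2O: 220.5·0.1171 = 25.82 pbw (target 25.82 pbw)
Consistency of the glass mass: total charge less LOI = 1000 pbw (per-oxide target masses sum to 1000 pbw; stated basis 1000 pbw — deltas are rounding alone).
Whole-batch sum: Σ batch = 1116 pbw; ignition loss, Σ(batch × LOI) = 116.4 pbw; yield: glass divided by total = 89.57%.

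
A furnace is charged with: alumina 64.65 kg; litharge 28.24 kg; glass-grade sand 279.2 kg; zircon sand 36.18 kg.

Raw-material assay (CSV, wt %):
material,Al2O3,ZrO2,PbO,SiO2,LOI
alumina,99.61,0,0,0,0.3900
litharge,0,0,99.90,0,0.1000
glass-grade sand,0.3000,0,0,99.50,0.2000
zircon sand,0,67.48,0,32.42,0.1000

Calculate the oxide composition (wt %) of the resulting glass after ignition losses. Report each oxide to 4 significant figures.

All internal work runs at exact precision all the way through. Working values are displayed with 4-significant-figure rounding when written out — every reported figure takes exactly one rounding; derived quantities, which include the totals, four oxide percentages, ignition loss, net glass mass, the yield, are computed at full precision, as written in the question or the answer, using the weight values at 407.4 kg of glass.
Oxide masses out of the charge:
  Al2O3: 64.65·0.9961 + 279.2·0.003000 = 65.24 kg
  ZrO2: 36.18·0.6748 = 24.41 kg
  PbO: 28.24·0.9990 = 28.21 kg
  SiO2: 279.2·0.9950 + 36.18·0.3242 = 289.5 kg
LOI: 64.65·0.003900 + 28.24·0.001000 + 279.2·0.002000 + 36.18·0.001000 = 0.8750 kg
Glass mass = batch − LOI = 408.3 − 0.8750 = 407.4 kg (consistent with Σ oxide mass)
each wt % is 100 × oxide ÷ glass

Glass mass = 407.4 kg (batch 408.3 − LOI 0.8750).
Composition: Al2O3 16.01%, ZrO2 5.993%, PbO 6.925%, SiO2 71.07%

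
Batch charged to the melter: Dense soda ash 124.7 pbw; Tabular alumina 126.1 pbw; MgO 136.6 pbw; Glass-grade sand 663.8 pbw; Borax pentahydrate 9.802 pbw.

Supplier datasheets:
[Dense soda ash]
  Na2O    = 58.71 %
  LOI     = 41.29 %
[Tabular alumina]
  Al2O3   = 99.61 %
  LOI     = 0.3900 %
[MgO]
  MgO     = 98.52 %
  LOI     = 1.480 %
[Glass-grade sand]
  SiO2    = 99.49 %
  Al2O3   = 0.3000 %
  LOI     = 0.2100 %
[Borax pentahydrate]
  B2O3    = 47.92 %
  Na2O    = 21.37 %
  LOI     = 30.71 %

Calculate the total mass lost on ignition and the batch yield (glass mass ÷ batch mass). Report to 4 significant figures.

All arithmetic carries full precision at all times — working values are displayed, with 4-significant-digit rounding, across the worked steps. Every reported result takes exactly one rounding; the derived quantities are carried at full precision (ignition loss, the yield, the five compositions, the totals, net glass mass) from the weighed amounts for 1003 pbw of glass exactly as shown in the problem or the answer.
Ignition loss by material:
  Dense soda ash: 124.7 × 0.4129 = 51.49 pbw
  Tabular alumina: 126.1 × 0.003900 = 0.4918 pbw
  MgO: 136.6 × 0.01480 = 2.022 pbw
  Glass-grade sand: 663.8 × 0.002100 = 1.394 pbw
  Borax pentahydrate: 9.802 × 0.3071 = 3.010 pbw
Total LOI = 58.41 pbw
Glass = batch − LOI = 1061 − 58.41 = 1003 pbw

LOI loss = 58.41 pbw; glass = 1003 pbw; yield = 94.50%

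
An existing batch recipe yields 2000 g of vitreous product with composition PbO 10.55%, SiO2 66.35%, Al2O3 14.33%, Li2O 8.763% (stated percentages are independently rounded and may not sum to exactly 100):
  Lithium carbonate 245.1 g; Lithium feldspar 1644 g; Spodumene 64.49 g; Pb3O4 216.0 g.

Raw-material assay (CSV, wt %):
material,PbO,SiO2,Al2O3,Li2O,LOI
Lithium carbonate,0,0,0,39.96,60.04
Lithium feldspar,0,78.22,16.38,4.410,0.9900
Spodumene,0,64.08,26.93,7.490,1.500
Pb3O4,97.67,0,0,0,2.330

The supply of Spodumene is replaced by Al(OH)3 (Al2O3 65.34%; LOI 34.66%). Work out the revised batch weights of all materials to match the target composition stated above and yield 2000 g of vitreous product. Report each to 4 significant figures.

Each numeric step keeps exact precision in every operation; working values are displayed (rounded to four significant digits) on the page — a single rounding produces every reported result; the derived quantities, which include the four compositions, ignition loss, glass mass, the totals, yield, are rebuilt at full precision, as given in the question or the answer, using the weight values at 2000 g of glass.
Oxide-by-oxide targets in 2000 g vitreous product:
  PbO: 10.55% × 2000 = 211.0 g
  SiO2: 66.35% × 2000 = 1327 g
  Al2O3: 14.33% × 2000 = 286.6 g
  Li2O: 8.763% × 2000 = 175.3 g
Per-oxide balance check using the reported weights, versus the basis set out (summed amounts equal target values once rounding is allowed for):
  PbO: 216.0·0.9767 = 211.0 g (target 211.0 g)
  SiO2: 1696·0.7822 = 1327 g (target 1327 g)
  Al2O3: 1696·0.1638 + 13.34·0.6534 = 286.5 g (target 286.6 g)
  Li2O: 251.4·0.3996 + 1696·0.04410 = 175.3 g (target 175.3 g)
Consistency of the glass mass: total charge less LOI = 1999 g (summing oxide targets gives 2000 g; the stated basis being 2000 g — any gap is answer rounding).
Summing the batch: Σ batch = 2177 g; LOI loss = Σ batch·LOI = 177.4 g; as yield: glass ÷ batch → 91.85%.

Revised batch per 2000 g vitreous product:
  Lithium carbonate: 251.4 g
  Lithium feldspar: 1696 g
  Al(OH)3: 13.34 g
  Pb3O4: 216.0 g
Total batch = 2177 g; LOI loss = 177.4 g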